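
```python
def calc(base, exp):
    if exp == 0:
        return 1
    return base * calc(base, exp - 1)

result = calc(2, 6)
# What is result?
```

calc(2, 6) = 2 * 2 * 2 * 2 * 2 * 2 = 64

Answer: 64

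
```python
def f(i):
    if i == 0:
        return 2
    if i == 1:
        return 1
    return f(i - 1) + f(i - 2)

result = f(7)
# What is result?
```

Build up from base cases: f(0)=2, f(1)=1, f(2)=3, f(3)=4, f(4)=7, f(5)=11, f(6)=18, ..., f(7)=29

Answer: 29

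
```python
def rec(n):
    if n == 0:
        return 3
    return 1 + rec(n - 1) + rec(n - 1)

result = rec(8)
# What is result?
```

rec(n) = 1 + 2·rec(n-1), rec(0)=3. Closed form: (3+1)·2^8 - 1 = 1023.

Answer: 1023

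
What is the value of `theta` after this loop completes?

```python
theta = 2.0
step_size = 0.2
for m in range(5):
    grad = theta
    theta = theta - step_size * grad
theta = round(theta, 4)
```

Gradient descent: w = 2.0 * (1 - 0.2)^5
`theta` takes the values: 2.0 → 1.6 → 1.28 → 1.024 → 0.8192 → 0.65536 → 0.6554

Answer: 0.6554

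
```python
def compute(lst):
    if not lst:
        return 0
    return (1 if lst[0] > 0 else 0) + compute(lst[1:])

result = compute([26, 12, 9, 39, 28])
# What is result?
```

Count of positive elements in [26, 12, 9, 39, 28] = 5

Answer: 5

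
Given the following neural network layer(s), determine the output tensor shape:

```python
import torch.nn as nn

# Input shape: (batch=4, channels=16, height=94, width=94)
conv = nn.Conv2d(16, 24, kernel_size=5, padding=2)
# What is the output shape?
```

Input: (4, 16, 94, 94) -> Output: (4, 24, 94, 94)

Answer: (4, 24, 94, 94)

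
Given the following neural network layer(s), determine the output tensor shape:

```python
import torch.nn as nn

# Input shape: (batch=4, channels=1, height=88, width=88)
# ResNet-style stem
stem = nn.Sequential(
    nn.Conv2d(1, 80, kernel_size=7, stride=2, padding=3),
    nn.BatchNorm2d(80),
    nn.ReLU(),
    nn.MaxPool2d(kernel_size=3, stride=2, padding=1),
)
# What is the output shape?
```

Input: (4, 1, 88, 88) -> after Conv2d 7x7 stride=2: (4, 80, 44, 44) -> Output: (4, 80, 22, 22)

Answer: (4, 80, 22, 22)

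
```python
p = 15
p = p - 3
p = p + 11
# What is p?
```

Trace:
`p = 15` → p = 15
`p = p - 3` → p = 12
`p = p + 11` → p = 23
So p = 23

Answer: 23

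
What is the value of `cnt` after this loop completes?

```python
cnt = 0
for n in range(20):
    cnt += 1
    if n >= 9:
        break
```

Loop breaks when n reaches 9, cnt is 10
`cnt` takes the values: 0 → 1 → 2 → 3 → 4 → 5 → 6 → 7 → 8 → 9 → 10

Answer: 10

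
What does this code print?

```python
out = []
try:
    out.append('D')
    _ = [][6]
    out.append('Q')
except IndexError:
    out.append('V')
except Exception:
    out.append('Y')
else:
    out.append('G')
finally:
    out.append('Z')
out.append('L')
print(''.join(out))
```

Execution trace: 'D' (try body) → 'V' (except IndexError) → 'Z' (finally) → 'L' (after the try/except). Output: DVZL

Answer: DVZL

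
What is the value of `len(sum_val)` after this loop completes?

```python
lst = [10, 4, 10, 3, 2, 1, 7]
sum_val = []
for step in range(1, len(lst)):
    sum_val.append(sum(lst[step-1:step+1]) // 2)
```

Number of 2-element averages
`sum_val` takes the values: [] → [7] → [7, 7] → [7, 7, 6] → [7, 7, 6, 2] → [7, 7, 6, 2, 1] → [7, 7, 6, 2, 1, 4]
So `len(sum_val)` = 6

Answer: 6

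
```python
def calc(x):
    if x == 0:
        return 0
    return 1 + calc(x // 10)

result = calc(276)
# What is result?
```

Count of digits of 276: 3

Answer: 3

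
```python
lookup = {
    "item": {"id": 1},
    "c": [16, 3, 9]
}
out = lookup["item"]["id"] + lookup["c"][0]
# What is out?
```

Trace:
`lookup = { ...` → lookup = {'item': {'id': 1}, 'c': [16, 3, 9]}
`out = lookup["item"]["id"] + lookup["c"][0]` → out = 17
So out = 17

Answer: 17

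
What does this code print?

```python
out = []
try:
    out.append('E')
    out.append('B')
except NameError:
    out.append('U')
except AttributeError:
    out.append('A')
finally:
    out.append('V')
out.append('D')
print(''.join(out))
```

Execution trace: 'E' (try body) → 'B' (try body, no exception) → 'V' (finally) → 'D' (after the try/except). Output: EBVD

Answer: EBVD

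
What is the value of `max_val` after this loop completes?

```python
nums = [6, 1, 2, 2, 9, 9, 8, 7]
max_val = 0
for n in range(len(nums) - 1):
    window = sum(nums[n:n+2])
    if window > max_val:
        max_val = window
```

Max sum of 2-element window in [6, 1, 2, 2, 9, 9, 8, 7]
`max_val` takes the values: 0 → 7 → 11 → 18

Answer: 18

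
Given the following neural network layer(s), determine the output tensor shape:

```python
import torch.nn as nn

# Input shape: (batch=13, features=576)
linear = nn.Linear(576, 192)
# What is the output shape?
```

Input: (13, 576) -> Output: (13, 192)

Answer: (13, 192)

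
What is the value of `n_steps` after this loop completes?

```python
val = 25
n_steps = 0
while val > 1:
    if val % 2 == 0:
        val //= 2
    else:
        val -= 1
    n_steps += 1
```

Steps to reduce 25 to 1
`n_steps` takes the values: 0 → 1 → 2 → 3 → 4 → 5 → 6

Answer: 6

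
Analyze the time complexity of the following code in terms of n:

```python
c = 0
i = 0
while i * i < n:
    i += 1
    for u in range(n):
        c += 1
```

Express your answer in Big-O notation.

Each loop level contributes: √n × n. Multiplying the contributions gives O(n√n).

Answer: O(n√n)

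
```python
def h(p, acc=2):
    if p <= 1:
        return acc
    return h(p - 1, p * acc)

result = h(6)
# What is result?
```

Accumulator trace (n, acc): (6, 2) -> (5, 12) -> (4, 60) -> (3, 240) -> (2, 720) -> (1, 1440) -> return 1440

Answer: 1440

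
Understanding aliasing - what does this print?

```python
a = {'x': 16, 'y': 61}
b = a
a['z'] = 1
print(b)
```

Key concept: dict aliasing.
Step by step:
`a = {'x': 16, 'y': 61}` → a = {'x': 16, 'y': 61}
`b = a` → b = {'x': 16, 'y': 61} (same object as a)
`a['z'] = 1` → a = {'x': 16, 'y': 61, 'z': 1} (same object as b); b = {'x': 16, 'y': 61, 'z': 1} (same object as a)
`print(b)` → prints {'x': 16, 'y': 61, 'z': 1}

Answer: {'x': 16, 'y': 61, 'z': 1}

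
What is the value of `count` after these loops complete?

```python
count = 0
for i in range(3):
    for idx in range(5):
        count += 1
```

3 * 5 = 15
`count` takes the values: 0 → 1 → 2 → 3 → 4 → 5 → 6 → 7 → 8 → 9 → 10 → 11 → 12 → 13 → 14 → 15

Answer: 15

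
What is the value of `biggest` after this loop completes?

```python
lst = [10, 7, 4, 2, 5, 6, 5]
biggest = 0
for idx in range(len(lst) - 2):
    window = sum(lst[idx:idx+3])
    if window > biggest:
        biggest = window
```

Max sum of 3-element window in [10, 7, 4, 2, 5, 6, 5]
`biggest` takes the values: 0 → 21

Answer: 21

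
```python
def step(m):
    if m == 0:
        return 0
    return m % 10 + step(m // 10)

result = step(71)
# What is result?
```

Sum of digits of 71: 1 + 7 = 8

Answer: 8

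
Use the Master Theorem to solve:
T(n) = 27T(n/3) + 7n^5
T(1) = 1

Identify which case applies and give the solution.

a=27, b=3, f(n)=7n^5. log_3(27) = 3. Since c=5 > 3 and the regularity condition holds (27(n/3)^5 = (27/3^5)n^5 with 27/3^5 < 1), Case 3 applies: T(n) = Θ(f(n)) = O(n^5).

Answer: O(n^5) - Case 3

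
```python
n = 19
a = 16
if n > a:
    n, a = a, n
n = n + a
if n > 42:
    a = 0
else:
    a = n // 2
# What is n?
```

Trace:
`n = 19` → n = 19
`a = 16` → a = 16
`if n > a: ...` → n > a is True → n = 16; a = 19
`n = n + a` → n = 35
`if n > 42: ...` → n > 42 is False, take else branch → a = 17
So n = 35

Answer: 35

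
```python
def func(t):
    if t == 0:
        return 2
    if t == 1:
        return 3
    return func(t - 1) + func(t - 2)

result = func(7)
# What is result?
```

Build up from base cases: func(0)=2, func(1)=3, func(2)=5, func(3)=8, func(4)=13, func(5)=21, func(6)=34, ..., func(7)=55

Answer: 55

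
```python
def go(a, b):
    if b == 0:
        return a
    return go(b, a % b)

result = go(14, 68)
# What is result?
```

go(14, 68) -> go(68, 14) -> go(14, 12) -> go(12, 2) -> go(2, 0) -> 2

Answer: 2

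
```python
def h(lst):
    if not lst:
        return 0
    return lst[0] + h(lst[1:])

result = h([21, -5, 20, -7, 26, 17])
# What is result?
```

21 + (-5) + 20 + (-7) + 26 + 17 + 0 = 72

Answer: 72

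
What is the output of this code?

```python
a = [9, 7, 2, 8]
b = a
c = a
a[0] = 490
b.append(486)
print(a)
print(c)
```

Key concept: multiple aliases.
Step by step:
`a = [9, 7, 2, 8]` → a = [9, 7, 2, 8]
`b = a` → b = [9, 7, 2, 8] (same object as a)
`c = a` → c = [9, 7, 2, 8] (same object as a, b)
`a[0] = 490` → a = [490, 7, 2, 8] (same object as b, c); b = [490, 7, 2, 8] (same object as a, c); c = [490, 7, 2, 8] (same object as a, b)
`b.append(486)` → a = [490, 7, 2, 8, 486] (same object as b, c); b = [490, 7, 2, 8, 486] (same object as a, c); c = [490, 7, 2, 8, 486] (same object as a, b)
`print(a)` → prints [490, 7, 2, 8, 486]
`print(c)` → prints [490, 7, 2, 8, 486]

Answer:
[490, 7, 2, 8, 486]
[490, 7, 2, 8, 486]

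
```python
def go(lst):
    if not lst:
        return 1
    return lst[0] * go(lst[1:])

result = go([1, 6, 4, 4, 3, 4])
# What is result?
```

Product over [1, 6, 4, 4, 3, 4] = 1 * 6 * 4 * 4 * 3 * 4 = 1152

Answer: 1152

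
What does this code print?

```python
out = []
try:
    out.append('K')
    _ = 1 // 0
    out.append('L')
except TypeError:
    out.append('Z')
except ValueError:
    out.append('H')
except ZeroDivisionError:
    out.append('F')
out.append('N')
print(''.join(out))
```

Execution trace: 'K' (try body) → 'F' (except ZeroDivisionError) → 'N' (after the try/except). Output: KFN

Answer: KFN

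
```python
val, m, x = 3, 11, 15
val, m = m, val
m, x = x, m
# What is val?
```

Trace:
`val, m, x = 3, 11, 15` → val = 3; m = 11; x = 15
`val, m = m, val` → val = 11; m = 3
`m, x = x, m` → m = 15; x = 3
So val = 11

Answer: 11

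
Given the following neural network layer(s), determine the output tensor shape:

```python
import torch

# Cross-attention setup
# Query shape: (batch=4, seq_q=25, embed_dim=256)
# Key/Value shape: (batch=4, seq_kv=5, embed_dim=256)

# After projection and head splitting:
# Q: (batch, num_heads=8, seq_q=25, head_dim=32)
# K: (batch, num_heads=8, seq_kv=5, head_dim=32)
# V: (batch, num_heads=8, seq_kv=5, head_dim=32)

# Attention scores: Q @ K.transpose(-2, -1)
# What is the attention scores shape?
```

Input: (4, 25, 256) -> Output: (4, 8, 25, 5)

Answer: (4, 8, 25, 5)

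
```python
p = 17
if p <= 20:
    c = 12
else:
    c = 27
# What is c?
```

Trace:
`p = 17` → p = 17
`if p <= 20: ...` → p <= 20 is True → c = 12
So c = 12

Answer: 12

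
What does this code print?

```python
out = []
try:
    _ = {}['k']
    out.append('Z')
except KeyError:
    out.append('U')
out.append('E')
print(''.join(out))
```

Execution trace: 'U' (except KeyError) → 'E' (after the try/except). Output: UE

Answer: UE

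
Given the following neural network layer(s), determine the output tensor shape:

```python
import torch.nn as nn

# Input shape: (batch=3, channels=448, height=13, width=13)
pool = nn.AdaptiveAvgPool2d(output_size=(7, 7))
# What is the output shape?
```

Input: (3, 448, 13, 13) -> Output: (3, 448, 7, 7)

Answer: (3, 448, 7, 7)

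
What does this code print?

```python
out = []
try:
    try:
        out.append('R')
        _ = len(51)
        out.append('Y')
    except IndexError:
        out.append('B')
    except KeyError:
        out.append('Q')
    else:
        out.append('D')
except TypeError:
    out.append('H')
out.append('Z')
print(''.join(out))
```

Execution trace: 'R' (try body) → 'H' (outer except TypeError) → 'Z' (after the try/except). Output: RHZ

Answer: RHZ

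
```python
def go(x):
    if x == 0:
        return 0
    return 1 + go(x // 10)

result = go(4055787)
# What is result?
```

Count of digits of 4055787: 7

Answer: 7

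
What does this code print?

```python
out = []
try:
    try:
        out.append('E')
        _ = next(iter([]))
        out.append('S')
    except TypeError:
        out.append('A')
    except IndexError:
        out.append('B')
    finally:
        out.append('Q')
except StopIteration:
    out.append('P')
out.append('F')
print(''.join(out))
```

Execution trace: 'E' (try body) → 'Q' (finally) → 'P' (outer except StopIteration) → 'F' (after the try/except). Output: EQPF

Answer: EQPF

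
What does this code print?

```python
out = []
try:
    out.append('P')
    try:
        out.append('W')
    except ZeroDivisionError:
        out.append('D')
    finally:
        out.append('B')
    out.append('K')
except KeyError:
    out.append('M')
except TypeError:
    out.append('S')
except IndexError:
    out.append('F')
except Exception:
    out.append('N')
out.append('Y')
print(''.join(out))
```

Execution trace: 'P' (try body) → 'W' (inner try body, no exception) → 'B' (inner finally) → 'K' (try body, no exception) → 'Y' (after the try/except). Output: PWBKY

Answer: PWBKY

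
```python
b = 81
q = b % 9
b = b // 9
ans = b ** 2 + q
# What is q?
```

Trace:
`b = 81` → b = 81
`q = b % 9` → q = 0
`b = b // 9` → b = 9
`ans = b ** 2 + q` → ans = 81
So q = 0

Answer: 0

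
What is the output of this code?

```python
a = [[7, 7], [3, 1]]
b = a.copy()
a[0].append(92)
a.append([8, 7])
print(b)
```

Key concept: shallow copy with nested lists.
Step by step:
`a = [[7, 7], [3, 1]]` → a = [[7, 7], [3, 1]]
`b = a.copy()` → b = [[7, 7], [3, 1]]
`a[0].append(92)` → a = [[7, 7, 92], [3, 1]]; b = [[7, 7, 92], [3, 1]]
`a.append([8, 7])` → a = [[7, 7, 92], [3, 1], [8, 7]]
`print(b)` → prints [[7, 7, 92], [3, 1]]

Answer: [[7, 7, 92], [3, 1]]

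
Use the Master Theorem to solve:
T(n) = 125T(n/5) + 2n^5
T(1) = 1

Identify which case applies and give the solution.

a=125, b=5, f(n)=2n^5. log_5(125) = 3. Since c=5 > 3 and the regularity condition holds (125(n/5)^5 = (125/5^5)n^5 with 125/5^5 < 1), Case 3 applies: T(n) = Θ(f(n)) = O(n^5).

Answer: O(n^5) - Case 3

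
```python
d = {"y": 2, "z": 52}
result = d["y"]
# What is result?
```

Trace:
`d = {"y": 2, "z": 52}` → d = {'y': 2, 'z': 52}
`result = d["y"]` → result = 2
So result = 2

Answer: 2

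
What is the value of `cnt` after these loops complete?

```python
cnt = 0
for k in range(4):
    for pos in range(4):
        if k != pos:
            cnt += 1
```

4² - 4 (exclude diagonal)
`cnt` takes the values: 0 → 1 → 2 → 3 → 4 → 5 → 6 → 7 → 8 → 9 → 10 → 11 → 12

Answer: 12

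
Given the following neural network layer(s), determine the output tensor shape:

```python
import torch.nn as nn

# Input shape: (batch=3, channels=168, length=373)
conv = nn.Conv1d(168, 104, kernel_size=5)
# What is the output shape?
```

Input: (3, 168, 373) -> Output: (3, 104, 369)

Answer: (3, 104, 369)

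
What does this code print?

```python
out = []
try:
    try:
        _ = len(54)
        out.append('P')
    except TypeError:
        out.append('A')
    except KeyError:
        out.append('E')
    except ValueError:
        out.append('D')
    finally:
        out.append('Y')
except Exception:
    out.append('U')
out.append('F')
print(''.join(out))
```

Execution trace: 'A' (inner except TypeError) → 'Y' (inner finally) → 'F' (after the try/except). Output: AYF

Answer: AYF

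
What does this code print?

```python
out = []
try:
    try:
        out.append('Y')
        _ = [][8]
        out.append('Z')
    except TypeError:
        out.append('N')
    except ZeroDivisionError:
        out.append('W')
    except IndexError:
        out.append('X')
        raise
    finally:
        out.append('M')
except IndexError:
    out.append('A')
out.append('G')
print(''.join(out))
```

Execution trace: 'Y' (inner try body) → 'X' (inner except IndexError) → 'M' (inner finally) → 'A' (outer except IndexError) → 'G' (after the try/except). Output: YXMAG

Answer: YXMAG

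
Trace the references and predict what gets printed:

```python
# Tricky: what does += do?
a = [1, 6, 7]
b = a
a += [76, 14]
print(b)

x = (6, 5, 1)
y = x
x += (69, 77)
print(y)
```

Key concept: += behavior differs for mutable vs immutable.
Step by step:
`a = [1, 6, 7]` → a = [1, 6, 7]
`b = a` → b = [1, 6, 7] (same object as a)
`a += [76, 14]` → a = [1, 6, 7, 76, 14] (same object as b); b = [1, 6, 7, 76, 14] (same object as a)
`print(b)` → prints [1, 6, 7, 76, 14]
`x = (6, 5, 1)` → x = (6, 5, 1)
`y = x` → y = (6, 5, 1)
`x += (69, 77)` → x = (6, 5, 1, 69, 77)
`print(y)` → prints (6, 5, 1)

Answer:
[1, 6, 7, 76, 14]
(6, 5, 1)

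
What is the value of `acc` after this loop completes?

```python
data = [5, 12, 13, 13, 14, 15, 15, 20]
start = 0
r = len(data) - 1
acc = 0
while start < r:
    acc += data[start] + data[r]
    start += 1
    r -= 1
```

Sum of pairs from ends
`acc` takes the values: 0 → 25 → 52 → 80 → 107

Answer: 107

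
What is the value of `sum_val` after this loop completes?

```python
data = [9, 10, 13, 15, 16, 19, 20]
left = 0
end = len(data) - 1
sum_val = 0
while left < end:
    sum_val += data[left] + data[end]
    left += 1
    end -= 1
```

Sum of pairs from ends
`sum_val` takes the values: 0 → 29 → 58 → 87

Answer: 87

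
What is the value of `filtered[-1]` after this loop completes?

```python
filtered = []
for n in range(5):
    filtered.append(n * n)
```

Last element of squares 0 to 4
`filtered` takes the values: [] → [0] → [0, 1] → [0, 1, 4] → [0, 1, 4, 9] → [0, 1, 4, 9, 16]
So `filtered[-1]` = 16

Answer: 16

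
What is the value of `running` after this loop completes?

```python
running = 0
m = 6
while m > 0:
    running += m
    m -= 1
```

Sum 6 down to 1
`running` takes the values: 0 → 6 → 11 → 15 → 18 → 20 → 21

Answer: 21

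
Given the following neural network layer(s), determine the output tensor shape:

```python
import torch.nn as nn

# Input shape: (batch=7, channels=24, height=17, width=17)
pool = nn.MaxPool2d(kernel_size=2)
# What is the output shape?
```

Input: (7, 24, 17, 17) -> Output: (7, 24, 8, 8)

Answer: (7, 24, 8, 8)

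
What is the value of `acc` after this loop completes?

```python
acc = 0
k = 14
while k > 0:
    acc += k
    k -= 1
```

Sum 14 down to 1
`acc` takes the values: 0 → 14 → 27 → 39 → 50 → 60 → 69 → 77 → 84 → 90 → 95 → 99 → 102 → 104 → 105

Answer: 105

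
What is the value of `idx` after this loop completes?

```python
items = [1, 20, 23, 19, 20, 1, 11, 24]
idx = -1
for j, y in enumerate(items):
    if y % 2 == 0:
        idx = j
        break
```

First even number index in [1, 20, 23, 19, 20, 1, 11, 24]
`idx` takes the values: -1 → 1

Answer: 1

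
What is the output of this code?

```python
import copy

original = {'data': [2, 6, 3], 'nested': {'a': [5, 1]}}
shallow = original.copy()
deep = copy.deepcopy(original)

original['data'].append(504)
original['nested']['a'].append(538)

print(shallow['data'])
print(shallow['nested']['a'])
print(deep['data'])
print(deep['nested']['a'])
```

Key concept: comparing shallow vs deep copy.
Step by step:
`original = {'data': [2, 6, 3], 'nested': {'a': [5, 1]}}` → original = {'data': [2, 6, 3], 'nested': {'a': [5, 1]}}
`shallow = original.copy()` → shallow = {'data': [2, 6, 3], 'nested': {'a': [5, 1]}}
`deep = copy.deepcopy(original)` → deep = {'data': [2, 6, 3], 'nested': {'a': [5, 1]}}
`original['data'].append(504)` → original = {'data': [2, 6, 3, 504], 'nested': {'a': [5, 1]}}; shallow = {'data': [2, 6, 3, 504], 'nested': {'a': [5, 1]}}
`original['nested']['a'].append(538)` → original = {'data': [2, 6, 3, 504], 'nested': {'a': [5, 1, 538]}}; shallow = {'data': [2, 6, 3, 504], 'nested': {'a': [5, 1, 538]}}
`print(shallow['data'])` → prints [2, 6, 3, 504]
`print(shallow['nested']['a'])` → prints [5, 1, 538]
`print(deep['data'])` → prints [2, 6, 3]
`print(deep['nested']['a'])` → prints [5, 1]

Answer:
[2, 6, 3, 504]
[5, 1, 538]
[2, 6, 3]
[5, 1]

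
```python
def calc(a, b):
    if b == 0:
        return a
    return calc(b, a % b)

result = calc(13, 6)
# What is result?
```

calc(13, 6) -> calc(6, 1) -> calc(1, 0) -> 1

Answer: 1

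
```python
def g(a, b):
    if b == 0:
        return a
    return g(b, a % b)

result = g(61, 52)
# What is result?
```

g(61, 52) -> g(52, 9) -> g(9, 7) -> g(7, 2) -> g(2, 1) -> g(1, 0) -> 1

Answer: 1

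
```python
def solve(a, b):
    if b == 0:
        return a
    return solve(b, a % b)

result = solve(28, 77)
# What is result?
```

solve(28, 77) -> solve(77, 28) -> solve(28, 21) -> solve(21, 7) -> solve(7, 0) -> 7

Answer: 7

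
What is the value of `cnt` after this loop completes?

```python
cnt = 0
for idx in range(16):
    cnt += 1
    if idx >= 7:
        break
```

Loop breaks when idx reaches 7, cnt is 8
`cnt` takes the values: 0 → 1 → 2 → 3 → 4 → 5 → 6 → 7 → 8

Answer: 8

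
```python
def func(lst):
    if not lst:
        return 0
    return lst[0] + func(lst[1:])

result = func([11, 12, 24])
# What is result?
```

11 + 12 + 24 + 0 = 47

Answer: 47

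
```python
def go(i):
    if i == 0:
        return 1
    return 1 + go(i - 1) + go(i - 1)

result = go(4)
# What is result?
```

go(i) = 1 + 2·go(i-1), go(0)=1. Closed form: (1+1)·2^4 - 1 = 31.

Answer: 31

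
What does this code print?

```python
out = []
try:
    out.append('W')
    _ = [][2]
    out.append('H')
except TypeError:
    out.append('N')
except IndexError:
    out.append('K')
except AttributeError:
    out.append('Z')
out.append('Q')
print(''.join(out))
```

Execution trace: 'W' (try body) → 'K' (except IndexError) → 'Q' (after the try/except). Output: WKQ

Answer: WKQ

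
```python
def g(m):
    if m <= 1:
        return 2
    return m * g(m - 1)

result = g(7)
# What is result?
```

g(7) = 7 * 6 * 5 * 4 * 3 * 2 * 2 = 10080

Answer: 10080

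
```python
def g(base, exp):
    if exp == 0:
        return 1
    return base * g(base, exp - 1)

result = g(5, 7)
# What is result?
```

g(5, 7) = 5 * 5 * 5 * 5 * 5 * 5 * 5 = 78125

Answer: 78125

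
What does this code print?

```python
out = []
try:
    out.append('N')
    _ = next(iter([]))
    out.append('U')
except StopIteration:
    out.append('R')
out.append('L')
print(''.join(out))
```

Execution trace: 'N' (try body) → 'R' (except StopIteration) → 'L' (after the try/except). Output: NRL

Answer: NRL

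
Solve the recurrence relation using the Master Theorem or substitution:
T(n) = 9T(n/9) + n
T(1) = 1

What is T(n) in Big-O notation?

By Master Theorem: a=9, b=9, f(n)=n. Since log_9(9) = 1 and f(n) = Θ(n^1), Case 2 applies. T(n) = O(n log n).

Answer: O(n log n)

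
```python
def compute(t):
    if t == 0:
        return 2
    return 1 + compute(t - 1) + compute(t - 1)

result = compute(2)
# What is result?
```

compute(t) = 1 + 2·compute(t-1), compute(0)=2. Closed form: (2+1)·2^2 - 1 = 11.

Answer: 11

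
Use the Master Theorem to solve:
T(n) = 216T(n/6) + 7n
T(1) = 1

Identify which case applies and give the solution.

a=216, b=6, f(n)=7n. log_6(216) = 3. Since c=1 < 3, Case 1 applies: T(n) = Θ(n^log_b(a)) = O(n^3).

Answer: O(n^3) - Case 1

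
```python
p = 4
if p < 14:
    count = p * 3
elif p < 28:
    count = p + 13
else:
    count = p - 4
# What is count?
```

Trace:
`p = 4` → p = 4
`if p < 14: ...` → p < 14 is True → count = 12
So count = 12

Answer: 12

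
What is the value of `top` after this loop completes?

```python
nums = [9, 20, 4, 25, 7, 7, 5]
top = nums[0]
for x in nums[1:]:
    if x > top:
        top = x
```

Maximum of [9, 20, 4, 25, 7, 7, 5]
`top` takes the values: 9 → 20 → 25

Answer: 25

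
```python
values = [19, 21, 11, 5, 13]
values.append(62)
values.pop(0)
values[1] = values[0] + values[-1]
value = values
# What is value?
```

Trace:
`values = [19, 21, 11, 5, 13]` → values = [19, 21, 11, 5, 13]
`values.append(62)` → values = [19, 21, 11, 5, 13, 62]
`values.pop(0)` → values = [21, 11, 5, 13, 62]
`values[1] = values[0] + values[-1]` → values = [21, 83, 5, 13, 62]
`value = values` → value = [21, 83, 5, 13, 62]
So value = [21, 83, 5, 13, 62]

Answer: [21, 83, 5, 13, 62]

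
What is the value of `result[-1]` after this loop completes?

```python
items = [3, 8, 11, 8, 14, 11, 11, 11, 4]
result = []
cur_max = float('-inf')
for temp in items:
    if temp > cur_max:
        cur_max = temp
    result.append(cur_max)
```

Running max ends at 14
`result` takes the values: [] → [3] → [3, 8] → [3, 8, 11] → [3, 8, 11, 11] → [3, 8, 11, 11, 14] → [3, 8, 11, 11, 14, 14] → [3, 8, 11, 11, 14, 14, 14] → [3, 8, 11, 11, 14, 14, 14, 14] → [3, 8, 11, 11, 14, 14, 14, 14, 14]
So `result[-1]` = 14

Answer: 14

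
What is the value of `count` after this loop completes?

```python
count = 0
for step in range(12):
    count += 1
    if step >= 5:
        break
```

Loop breaks when step reaches 5, count is 6
`count` takes the values: 0 → 1 → 2 → 3 → 4 → 5 → 6

Answer: 6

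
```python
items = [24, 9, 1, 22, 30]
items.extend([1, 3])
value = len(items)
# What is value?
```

Trace:
`items = [24, 9, 1, 22, 30]` → items = [24, 9, 1, 22, 30]
`items.extend([1, 3])` → items = [24, 9, 1, 22, 30, 1, 3]
`value = len(items)` → value = 7
So value = 7

Answer: 7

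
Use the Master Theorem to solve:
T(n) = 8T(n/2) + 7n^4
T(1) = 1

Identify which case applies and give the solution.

a=8, b=2, f(n)=7n^4. log_2(8) = 3. Since c=4 > 3 and the regularity condition holds (8(n/2)^4 = (8/2^4)n^4 with 8/2^4 < 1), Case 3 applies: T(n) = Θ(f(n)) = O(n^4).

Answer: O(n^4) - Case 3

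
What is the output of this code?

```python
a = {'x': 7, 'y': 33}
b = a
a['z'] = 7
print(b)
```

Key concept: dict aliasing.
Step by step:
`a = {'x': 7, 'y': 33}` → a = {'x': 7, 'y': 33}
`b = a` → b = {'x': 7, 'y': 33} (same object as a)
`a['z'] = 7` → a = {'x': 7, 'y': 33, 'z': 7} (same object as b); b = {'x': 7, 'y': 33, 'z': 7} (same object as a)
`print(b)` → prints {'x': 7, 'y': 33, 'z': 7}

Answer: {'x': 7, 'y': 33, 'z': 7}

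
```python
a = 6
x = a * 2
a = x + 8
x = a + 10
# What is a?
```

Trace:
`a = 6` → a = 6
`x = a * 2` → x = 12
`a = x + 8` → a = 20
`x = a + 10` → x = 30
So a = 20

Answer: 20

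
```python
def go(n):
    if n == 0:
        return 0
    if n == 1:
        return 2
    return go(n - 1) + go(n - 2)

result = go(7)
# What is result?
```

Build up from base cases: go(0)=0, go(1)=2, go(2)=2, go(3)=4, go(4)=6, go(5)=10, go(6)=16, ..., go(7)=26

Answer: 26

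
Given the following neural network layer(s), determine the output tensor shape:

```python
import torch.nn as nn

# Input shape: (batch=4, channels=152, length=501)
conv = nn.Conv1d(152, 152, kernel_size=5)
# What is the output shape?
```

Input: (4, 152, 501) -> Output: (4, 152, 497)

Answer: (4, 152, 497)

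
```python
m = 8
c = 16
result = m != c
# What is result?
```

Trace:
`m = 8` → m = 8
`c = 16` → c = 16
`result = m != c` → result = True
So result = True

Answer: True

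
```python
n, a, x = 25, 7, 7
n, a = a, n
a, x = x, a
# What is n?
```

Trace:
`n, a, x = 25, 7, 7` → n = 25; a = 7; x = 7
`n, a = a, n` → n = 7; a = 25
`a, x = x, a` → a = 7; x = 25
So n = 7

Answer: 7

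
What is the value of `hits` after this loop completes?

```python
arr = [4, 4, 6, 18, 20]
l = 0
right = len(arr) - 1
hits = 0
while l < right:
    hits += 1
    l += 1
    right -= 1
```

Iterations until pointers meet (list length 5)
`hits` takes the values: 0 → 1 → 2

Answer: 2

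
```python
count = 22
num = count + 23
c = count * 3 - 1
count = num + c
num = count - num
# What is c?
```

Trace:
`count = 22` → count = 22
`num = count + 23` → num = 45
`c = count * 3 - 1` → c = 65
`count = num + c` → count = 110
`num = count - num` → num = 65
So c = 65

Answer: 65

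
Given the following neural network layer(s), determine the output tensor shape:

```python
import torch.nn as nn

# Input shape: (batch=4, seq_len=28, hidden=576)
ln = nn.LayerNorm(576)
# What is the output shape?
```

Input: (4, 28, 576) -> Output: (4, 28, 576)

Answer: (4, 28, 576)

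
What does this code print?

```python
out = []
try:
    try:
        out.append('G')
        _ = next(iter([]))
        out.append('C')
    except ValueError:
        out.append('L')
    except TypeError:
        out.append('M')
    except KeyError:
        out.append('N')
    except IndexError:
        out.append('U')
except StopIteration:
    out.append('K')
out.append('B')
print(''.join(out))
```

Execution trace: 'G' (try body) → 'K' (outer except StopIteration) → 'B' (after the try/except). Output: GKB

Answer: GKB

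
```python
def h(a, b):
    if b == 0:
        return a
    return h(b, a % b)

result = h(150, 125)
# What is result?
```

h(150, 125) -> h(125, 25) -> h(25, 0) -> 25

Answer: 25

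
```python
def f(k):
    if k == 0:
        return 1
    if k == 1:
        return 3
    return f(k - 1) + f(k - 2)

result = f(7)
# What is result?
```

Build up from base cases: f(0)=1, f(1)=3, f(2)=4, f(3)=7, f(4)=11, f(5)=18, f(6)=29, ..., f(7)=47

Answer: 47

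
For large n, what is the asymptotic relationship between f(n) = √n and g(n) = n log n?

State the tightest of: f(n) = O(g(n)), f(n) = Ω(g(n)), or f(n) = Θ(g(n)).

√n vs n log n: f(n) = O(g(n)) but not Ω(g(n)) — n log n grows strictly faster than √n.

Answer: f(n) = O(g(n)) but not Ω(g(n)) — n log n grows strictly faster than √n.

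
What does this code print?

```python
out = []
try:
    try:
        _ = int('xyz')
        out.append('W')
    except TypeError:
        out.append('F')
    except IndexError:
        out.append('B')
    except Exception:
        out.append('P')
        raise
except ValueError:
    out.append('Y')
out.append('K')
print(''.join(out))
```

Execution trace: 'P' (inner except Exception) → 'Y' (outer except ValueError) → 'K' (after the try/except). Output: PYK

Answer: PYK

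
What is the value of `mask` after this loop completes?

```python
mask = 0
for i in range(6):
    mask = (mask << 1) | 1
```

Build 6 consecutive 1-bits: 0b111111
`mask` takes the values: 0 → 1 → 3 → 7 → 15 → 31 → 63

Answer: 63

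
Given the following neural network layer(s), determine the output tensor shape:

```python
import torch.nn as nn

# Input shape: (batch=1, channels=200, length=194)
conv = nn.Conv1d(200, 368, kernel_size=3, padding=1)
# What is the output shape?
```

Input: (1, 200, 194) -> Output: (1, 368, 194)

Answer: (1, 368, 194)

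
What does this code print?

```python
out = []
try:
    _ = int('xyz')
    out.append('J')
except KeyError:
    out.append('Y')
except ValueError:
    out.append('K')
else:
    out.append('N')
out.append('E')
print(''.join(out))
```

Execution trace: 'K' (except ValueError) → 'E' (after the try/except). Output: KE

Answer: KE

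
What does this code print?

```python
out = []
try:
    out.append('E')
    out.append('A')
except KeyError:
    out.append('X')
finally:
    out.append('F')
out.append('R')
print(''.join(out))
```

Execution trace: 'E' (try body) → 'A' (try body, no exception) → 'F' (finally) → 'R' (after the try/except). Output: EAFR

Answer: EAFR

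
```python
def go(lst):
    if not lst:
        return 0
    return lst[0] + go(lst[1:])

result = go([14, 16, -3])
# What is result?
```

14 + 16 + (-3) + 0 = 27

Answer: 27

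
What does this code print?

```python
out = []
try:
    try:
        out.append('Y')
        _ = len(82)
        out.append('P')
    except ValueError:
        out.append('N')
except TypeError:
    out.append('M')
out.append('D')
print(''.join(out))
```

Execution trace: 'Y' (try body) → 'M' (outer except TypeError) → 'D' (after the try/except). Output: YMD

Answer: YMD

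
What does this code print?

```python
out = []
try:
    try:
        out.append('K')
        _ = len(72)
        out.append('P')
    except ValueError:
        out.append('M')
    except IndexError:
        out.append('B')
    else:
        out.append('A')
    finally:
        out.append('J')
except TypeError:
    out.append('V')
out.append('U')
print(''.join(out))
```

Execution trace: 'K' (try body) → 'J' (finally) → 'V' (outer except TypeError) → 'U' (after the try/except). Output: KJVU

Answer: KJVU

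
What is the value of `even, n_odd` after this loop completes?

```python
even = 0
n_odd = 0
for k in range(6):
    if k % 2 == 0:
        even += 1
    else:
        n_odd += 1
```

Count evens and odds in range(6)
`even, n_odd` takes the values: (0, 0) → (1, 0) → (1, 1) → (2, 1) → (2, 2) → (3, 2) → (3, 3)

Answer: 3, 3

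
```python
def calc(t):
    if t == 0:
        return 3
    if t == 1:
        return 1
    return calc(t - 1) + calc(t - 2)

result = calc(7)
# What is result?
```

Build up from base cases: calc(0)=3, calc(1)=1, calc(2)=4, calc(3)=5, calc(4)=9, calc(5)=14, calc(6)=23, ..., calc(7)=37

Answer: 37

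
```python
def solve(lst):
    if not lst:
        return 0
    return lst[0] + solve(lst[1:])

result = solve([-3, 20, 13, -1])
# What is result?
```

(-3) + 20 + 13 + (-1) + 0 = 29

Answer: 29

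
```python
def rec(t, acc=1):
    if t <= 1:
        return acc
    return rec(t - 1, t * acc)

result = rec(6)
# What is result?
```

Accumulator trace (n, acc): (6, 1) -> (5, 6) -> (4, 30) -> (3, 120) -> (2, 360) -> (1, 720) -> return 720

Answer: 720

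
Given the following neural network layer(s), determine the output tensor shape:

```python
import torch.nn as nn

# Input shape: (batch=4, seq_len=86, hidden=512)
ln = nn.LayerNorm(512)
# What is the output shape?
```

Input: (4, 86, 512) -> Output: (4, 86, 512)

Answer: (4, 86, 512)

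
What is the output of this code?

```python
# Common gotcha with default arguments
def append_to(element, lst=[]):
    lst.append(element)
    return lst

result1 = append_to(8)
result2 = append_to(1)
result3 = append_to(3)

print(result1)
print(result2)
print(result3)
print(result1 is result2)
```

Key concept: mutable default argument gotcha.
Step by step:
`result1 = append_to(8)` → result1 = [8]
`result2 = append_to(1)` → result1 = [8, 1] (same object as result2); result2 = [8, 1] (same object as result1)
`result3 = append_to(3)` → result1 = [8, 1, 3] (same object as result2, result3); result2 = [8, 1, 3] (same object as result1, result3); result3 = [8, 1, 3] (same object as result1, result2)
`print(result1)` → prints [8, 1, 3]
`print(result2)` → prints [8, 1, 3]
`print(result3)` → prints [8, 1, 3]
`print(result1 is result2)` → prints True

Answer:
[8, 1, 3]
[8, 1, 3]
[8, 1, 3]
True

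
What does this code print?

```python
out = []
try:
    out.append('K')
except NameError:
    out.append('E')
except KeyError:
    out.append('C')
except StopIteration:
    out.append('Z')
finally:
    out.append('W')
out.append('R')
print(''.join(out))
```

Execution trace: 'K' (try body, no exception) → 'W' (finally) → 'R' (after the try/except). Output: KWR

Answer: KWR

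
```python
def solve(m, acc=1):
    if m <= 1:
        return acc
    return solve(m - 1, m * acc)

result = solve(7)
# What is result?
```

Accumulator trace (n, acc): (7, 1) -> (6, 7) -> (5, 42) -> (4, 210) -> (3, 840) -> (2, 2520) -> (1, 5040) -> return 5040

Answer: 5040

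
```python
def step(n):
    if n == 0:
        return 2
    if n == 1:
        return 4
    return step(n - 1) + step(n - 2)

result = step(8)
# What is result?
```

Build up from base cases: step(0)=2, step(1)=4, step(2)=6, step(3)=10, step(4)=16, step(5)=26, step(6)=42, ..., step(8)=110

Answer: 110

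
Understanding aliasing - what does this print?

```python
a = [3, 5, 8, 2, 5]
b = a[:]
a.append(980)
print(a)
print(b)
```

Key concept: slice [:] creates copy.
Step by step:
`a = [3, 5, 8, 2, 5]` → a = [3, 5, 8, 2, 5]
`b = a[:]` → b = [3, 5, 8, 2, 5]
`a.append(980)` → a = [3, 5, 8, 2, 5, 980]
`print(a)` → prints [3, 5, 8, 2, 5, 980]
`print(b)` → prints [3, 5, 8, 2, 5]

Answer:
[3, 5, 8, 2, 5, 980]
[3, 5, 8, 2, 5]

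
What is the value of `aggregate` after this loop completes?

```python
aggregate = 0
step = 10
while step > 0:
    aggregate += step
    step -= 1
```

Sum 10 down to 1
`aggregate` takes the values: 0 → 10 → 19 → 27 → 34 → 40 → 45 → 49 → 52 → 54 → 55

Answer: 55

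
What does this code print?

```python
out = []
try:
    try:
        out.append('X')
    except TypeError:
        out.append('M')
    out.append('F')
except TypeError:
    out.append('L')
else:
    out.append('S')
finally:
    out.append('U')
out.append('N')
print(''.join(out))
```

Execution trace: 'X' (inner try body, no exception) → 'F' (try body, no exception) → 'S' (else) → 'U' (finally) → 'N' (after the try/except). Output: XFSUN

Answer: XFSUN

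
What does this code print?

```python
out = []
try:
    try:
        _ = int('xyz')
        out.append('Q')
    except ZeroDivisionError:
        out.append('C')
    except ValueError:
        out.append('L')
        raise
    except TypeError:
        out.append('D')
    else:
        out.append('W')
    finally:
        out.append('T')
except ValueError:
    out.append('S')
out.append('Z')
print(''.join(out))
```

Execution trace: 'L' (except ValueError) → 'T' (finally) → 'S' (outer except ValueError) → 'Z' (after the try/except). Output: LTSZ

Answer: LTSZ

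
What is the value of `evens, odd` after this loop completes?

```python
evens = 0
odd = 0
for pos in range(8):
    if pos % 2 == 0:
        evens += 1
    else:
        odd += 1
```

Count evens and odds in range(8)
`evens, odd` takes the values: (0, 0) → (1, 0) → (1, 1) → (2, 1) → (2, 2) → (3, 2) → (3, 3) → (4, 3) → (4, 4)

Answer: 4, 4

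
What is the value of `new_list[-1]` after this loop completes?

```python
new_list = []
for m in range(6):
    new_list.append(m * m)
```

Last element of squares 0 to 5
`new_list` takes the values: [] → [0] → [0, 1] → [0, 1, 4] → [0, 1, 4, 9] → [0, 1, 4, 9, 16] → [0, 1, 4, 9, 16, 25]
So `new_list[-1]` = 25

Answer: 25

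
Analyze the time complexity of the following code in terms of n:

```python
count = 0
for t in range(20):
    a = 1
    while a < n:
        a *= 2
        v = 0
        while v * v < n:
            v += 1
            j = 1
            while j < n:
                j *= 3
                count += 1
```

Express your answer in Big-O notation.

Each loop level contributes: 1 × log n × √n × log n. Multiplying the contributions gives O(√n log² n).

Answer: O(√n log² n)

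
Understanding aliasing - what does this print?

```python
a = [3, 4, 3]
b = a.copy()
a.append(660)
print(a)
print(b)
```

Key concept: list.copy() creates independent copy.
Step by step:
`a = [3, 4, 3]` → a = [3, 4, 3]
`b = a.copy()` → b = [3, 4, 3]
`a.append(660)` → a = [3, 4, 3, 660]
`print(a)` → prints [3, 4, 3, 660]
`print(b)` → prints [3, 4, 3]

Answer:
[3, 4, 3, 660]
[3, 4, 3]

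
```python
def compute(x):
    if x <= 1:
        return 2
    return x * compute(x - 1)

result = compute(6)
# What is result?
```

compute(6) = 6 * 5 * 4 * 3 * 2 * 2 = 1440

Answer: 1440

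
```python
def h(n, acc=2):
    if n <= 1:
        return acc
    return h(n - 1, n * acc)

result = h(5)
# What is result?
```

Accumulator trace (n, acc): (5, 2) -> (4, 10) -> (3, 40) -> (2, 120) -> (1, 240) -> return 240

Answer: 240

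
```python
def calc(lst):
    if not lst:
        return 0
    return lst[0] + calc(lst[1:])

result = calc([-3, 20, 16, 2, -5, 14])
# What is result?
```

(-3) + 20 + 16 + 2 + (-5) + 14 + 0 = 44

Answer: 44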